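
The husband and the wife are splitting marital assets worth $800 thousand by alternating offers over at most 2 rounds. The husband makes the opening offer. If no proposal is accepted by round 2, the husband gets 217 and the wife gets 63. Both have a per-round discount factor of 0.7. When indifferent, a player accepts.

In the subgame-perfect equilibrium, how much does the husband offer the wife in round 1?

Round 2 (the wife proposes): the husband gets 217 if talks fail, so the wife offers 217 and keeps 583.
Round 1 (the husband proposes): the wife can get 583 next round, worth 0.7 × 583 = 408.1 now, so the husband offers 408.1, keeping 391.9.

408.1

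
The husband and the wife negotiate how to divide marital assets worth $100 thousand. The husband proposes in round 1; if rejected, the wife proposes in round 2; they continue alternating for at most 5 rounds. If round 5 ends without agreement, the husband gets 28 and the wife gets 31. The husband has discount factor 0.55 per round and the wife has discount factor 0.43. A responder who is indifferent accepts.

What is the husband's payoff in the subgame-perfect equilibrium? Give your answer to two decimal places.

74.34

Work backward from the last round.
Round 5 (the husband proposes): the wife gets 31 if talks fail, so the husband offers 31 and keeps 69.
Round 4 (the wife proposes): the husband can get 69 next round, worth 0.55 × 69 = 37.95 now; the wife offers that and keeps 62.05.
Round 3 (the husband proposes): the wife can get 62.05 next round, worth 0.43 × 62.05 = 26.6815 now. The husband offers 26.6815 and keeps 100 − 26.6815 = 73.3185.
Round 2 (the wife proposes): the husband can get 73.3185 next round, worth 0.55 × 73.3185 = 40.325175 now, so the wife offers 40.325175, keeping 59.674825.
Round 1 (the husband proposes): the wife can get 59.674825 next round, worth 0.43 × 59.674825 = 25.66017475 now. The husband offers 25.66017475 and keeps 100 − 25.66017475 = 74.33982525.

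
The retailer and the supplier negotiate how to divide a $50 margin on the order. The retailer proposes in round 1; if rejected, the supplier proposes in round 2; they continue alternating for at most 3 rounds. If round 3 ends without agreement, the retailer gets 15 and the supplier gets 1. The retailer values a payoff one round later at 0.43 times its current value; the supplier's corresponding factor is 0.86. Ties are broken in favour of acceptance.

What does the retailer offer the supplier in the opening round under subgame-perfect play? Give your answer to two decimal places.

24.88

Round 3 (the retailer proposes): the supplier gets 1 if talks fail, so the retailer offers 1 and keeps 49.
Round 2 (the supplier proposes): the retailer can get 49 next round, worth 0.43 × 49 = 21.07 now, so the supplier offers 21.07, keeping 28.93.
Round 1 (the retailer proposes): the supplier can get 28.93 next round, worth 0.86 × 28.93 = 24.8798 now; the retailer offers that and keeps 25.1202.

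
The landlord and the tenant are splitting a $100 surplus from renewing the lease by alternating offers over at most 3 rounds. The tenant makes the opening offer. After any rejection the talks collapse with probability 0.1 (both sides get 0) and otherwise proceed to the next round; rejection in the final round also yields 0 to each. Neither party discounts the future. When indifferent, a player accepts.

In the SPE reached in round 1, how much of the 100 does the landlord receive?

9

By backward induction:
Round 3 (the tenant proposes): rejection yields 0 for the landlord; the tenant offers 0 and keeps 100.
Round 2 (the landlord proposes): rejecting gives the tenant an expected 0.9 × 100 = 90. The landlord offers 90 and keeps 100 − 90 = 10.
Round 1 (the tenant proposes): rejecting gives the landlord an expected 0.9 × 10 = 9; the tenant offers that and keeps 91.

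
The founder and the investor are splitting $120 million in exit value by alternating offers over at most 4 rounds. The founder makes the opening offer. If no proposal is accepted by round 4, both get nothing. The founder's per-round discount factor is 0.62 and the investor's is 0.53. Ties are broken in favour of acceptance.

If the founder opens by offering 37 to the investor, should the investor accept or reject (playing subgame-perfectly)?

Work out the investor's continuation value if the offer is rejected.
Round 4 (the investor proposes): rejection yields 0 for the founder; the investor offers 0 and keeps 120.
Round 3 (the founder proposes): the investor can get 120 next round, worth 0.53 × 120 = 63.6 now; the founder offers that and keeps 56.4.
Round 2 (the investor proposes): the founder can get 56.4 next round, worth 0.62 × 56.4 = 34.968 now. The investor offers 34.968 and keeps 120 − 34.968 = 85.032.
So by rejecting in round 1, the investor gets 85.032 next round, worth 0.53 × 85.032 = 45.06696 now.
Offer 37 < 45.06696, so the investor rejects.

Reject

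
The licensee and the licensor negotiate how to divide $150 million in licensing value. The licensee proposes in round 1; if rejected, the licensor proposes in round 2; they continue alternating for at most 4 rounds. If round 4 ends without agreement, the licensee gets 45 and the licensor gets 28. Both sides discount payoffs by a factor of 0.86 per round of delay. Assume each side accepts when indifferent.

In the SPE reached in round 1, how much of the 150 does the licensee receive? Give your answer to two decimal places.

By backward induction:
Round 4 (the licensor proposes): the licensee gets 45 if talks fail, so the licensor offers 45 and keeps 105.
Round 3 (the licensee proposes): the licensor can get 105 next round, worth 0.86 × 105 = 90.3 now, so the licensee offers 90.3, keeping 59.7.
Round 2 (the licensor proposes): the licensee can get 59.7 next round, worth 0.86 × 59.7 = 51.342 now. The licensor offers 51.342 and keeps 150 − 51.342 = 98.658.
Round 1 (the licensee proposes): the licensor can get 98.658 next round, worth 0.86 × 98.658 = 84.84588 now; the licensee offers that and keeps 65.15412.

65.15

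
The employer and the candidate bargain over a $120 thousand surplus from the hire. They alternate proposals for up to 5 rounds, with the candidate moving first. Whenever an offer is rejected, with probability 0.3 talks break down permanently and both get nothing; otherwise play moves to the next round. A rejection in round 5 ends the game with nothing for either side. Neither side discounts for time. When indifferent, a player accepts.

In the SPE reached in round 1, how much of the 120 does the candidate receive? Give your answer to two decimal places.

82.45

Round 5 (the candidate proposes): rejection yields 0 for the employer; the candidate offers 0 and keeps 120.
Round 4 (the employer proposes): rejecting gives the candidate an expected 0.7 × 120 = 84. The employer offers 84 and keeps 120 − 84 = 36.
Round 3 (the candidate proposes): rejecting gives the employer an expected 0.7 × 36 = 25.2. The candidate offers 25.2 and keeps 120 − 25.2 = 94.8.
Round 2 (the employer proposes): rejecting gives the candidate an expected 0.7 × 94.8 = 66.36; the employer offers that and keeps 53.64.
Round 1 (the candidate proposes): rejecting gives the employer an expected 0.7 × 53.64 = 37.548; the candidate offers that and keeps 82.452.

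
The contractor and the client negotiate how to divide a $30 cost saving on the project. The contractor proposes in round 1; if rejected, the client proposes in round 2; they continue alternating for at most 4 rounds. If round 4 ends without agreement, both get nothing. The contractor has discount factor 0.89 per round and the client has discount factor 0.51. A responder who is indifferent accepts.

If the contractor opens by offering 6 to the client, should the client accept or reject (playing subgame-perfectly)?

Reject

Work out the client's continuation value if the offer is rejected.
Round 4 (the client proposes): rejection yields 0 for the contractor; the client offers 0 and keeps 30.
Round 3 (the contractor proposes): the client can get 30 next round, worth 0.51 × 30 = 15.3 now, so the contractor offers 15.3, keeping 14.7.
Round 2 (the client proposes): the contractor can get 14.7 next round, worth 0.89 × 14.7 = 13.083 now; the client offers that and keeps 16.917.
So by rejecting in round 1, the client gets 16.917 next round, worth 0.51 × 16.917 = 8.62767 now.
Offer 6 < 8.62767, so the client rejects.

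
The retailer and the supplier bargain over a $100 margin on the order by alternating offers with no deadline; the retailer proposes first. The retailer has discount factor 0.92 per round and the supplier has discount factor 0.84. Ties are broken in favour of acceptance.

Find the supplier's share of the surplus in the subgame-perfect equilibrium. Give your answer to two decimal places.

When the retailer proposes, the supplier accepts any offer worth at least 0.84 times what the supplier would get by proposing next round; and vice versa.
This gives x = 100 − 0.84y and y = 100 − 0.92x, where x and y are each side's share when it proposes.
Hence (1 − 0.84·0.92)x = 100(1 − 0.84), i.e. 0.2272·x = 16.
x ≈ 70.4225; the supplier's share is 100 − x ≈ 29.5775.

29.58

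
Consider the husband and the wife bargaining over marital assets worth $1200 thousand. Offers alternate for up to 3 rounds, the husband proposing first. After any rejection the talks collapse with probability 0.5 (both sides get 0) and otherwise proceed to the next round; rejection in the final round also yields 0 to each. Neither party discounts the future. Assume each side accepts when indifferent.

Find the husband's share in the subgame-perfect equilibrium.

900

Round 3 (the husband proposes): the wife will accept anything ≥ 0, so the husband offers 0 and keeps 1200.
Round 2 (the wife proposes): rejecting gives the husband an expected 0.5 × 1200 = 600. The wife offers 600 and keeps 1200 − 600 = 600.
Round 1 (the husband proposes): rejecting gives the wife an expected 0.5 × 600 = 300. The husband offers 300 and keeps 1200 − 300 = 900.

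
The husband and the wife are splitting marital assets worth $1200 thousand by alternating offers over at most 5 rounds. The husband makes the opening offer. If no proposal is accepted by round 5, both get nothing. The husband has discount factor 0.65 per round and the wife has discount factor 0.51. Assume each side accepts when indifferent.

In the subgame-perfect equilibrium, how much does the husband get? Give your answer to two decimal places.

914.79

Round 5 (the husband proposes): the wife will accept anything ≥ 0, so the husband offers 0 and keeps 1200.
Round 4 (the wife proposes): the husband can get 1200 next round, worth 0.65 × 1200 = 780 now, so the wife offers 780, keeping 420.
Round 3 (the husband proposes): the wife can get 420 next round, worth 0.51 × 420 = 214.2 now, so the husband offers 214.2, keeping 985.8.
Round 2 (the wife proposes): the husband can get 985.8 next round, worth 0.65 × 985.8 = 640.77 now, so the wife offers 640.77, keeping 559.23.
Round 1 (the husband proposes): the wife can get 559.23 next round, worth 0.51 × 559.23 = 285.2073 now, so the husband offers 285.2073, keeping 914.7927.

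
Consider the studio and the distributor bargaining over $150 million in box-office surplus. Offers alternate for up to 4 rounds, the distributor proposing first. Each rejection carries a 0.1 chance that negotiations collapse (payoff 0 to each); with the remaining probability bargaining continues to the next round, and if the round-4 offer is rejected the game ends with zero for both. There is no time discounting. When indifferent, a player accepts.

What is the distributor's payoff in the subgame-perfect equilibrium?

27.15

By backward induction:
Round 4 (the studio proposes): rejection yields 0 for the distributor; the studio offers 0 and keeps 150.
Round 3 (the distributor proposes): rejecting gives the studio an expected 0.9 × 150 = 135, so the distributor offers 135, keeping 15.
Round 2 (the studio proposes): rejecting gives the distributor an expected 0.9 × 15 = 13.5, so the studio offers 13.5, keeping 136.5.
Round 1 (the distributor proposes): rejecting gives the studio an expected 0.9 × 136.5 = 122.85. The distributor offers 122.85 and keeps 150 − 122.85 = 27.15.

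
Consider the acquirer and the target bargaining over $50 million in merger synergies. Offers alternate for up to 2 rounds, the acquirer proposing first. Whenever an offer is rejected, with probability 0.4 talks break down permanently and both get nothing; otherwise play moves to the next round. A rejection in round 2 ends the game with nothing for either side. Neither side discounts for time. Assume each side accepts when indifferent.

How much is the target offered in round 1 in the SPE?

Round 2 (the target proposes): rejection yields 0 for the acquirer; the target offers 0 and keeps 50.
Round 1 (the acquirer proposes): rejecting gives the target an expected 0.6 × 50 = 30, so the acquirer offers 30, keeping 20.

30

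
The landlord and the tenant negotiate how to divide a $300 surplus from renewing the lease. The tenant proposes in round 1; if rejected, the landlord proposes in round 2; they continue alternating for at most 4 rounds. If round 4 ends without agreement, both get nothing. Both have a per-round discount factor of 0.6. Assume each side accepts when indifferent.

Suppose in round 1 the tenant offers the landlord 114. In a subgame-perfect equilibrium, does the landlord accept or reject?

Reject

Work out the landlord's continuation value if the offer is rejected.
Round 4 (the landlord proposes): rejection yields 0 for the tenant; the landlord offers 0 and keeps 300.
Round 3 (the tenant proposes): the landlord can get 300 next round, worth 0.6 × 300 = 180 now. The tenant offers 180 and keeps 300 − 180 = 120.
Round 2 (the landlord proposes): the tenant can get 120 next round, worth 0.6 × 120 = 72 now. The landlord offers 72 and keeps 300 − 72 = 228.
So by rejecting in round 1, the landlord gets 228 next round, worth 0.6 × 228 = 136.8 now.
Offer 114 < 136.8, so the landlord rejects.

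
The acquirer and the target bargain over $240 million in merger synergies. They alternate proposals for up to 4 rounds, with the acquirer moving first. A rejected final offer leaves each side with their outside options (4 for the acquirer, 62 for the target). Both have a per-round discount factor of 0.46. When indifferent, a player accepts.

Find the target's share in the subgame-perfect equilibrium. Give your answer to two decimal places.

82.59

By backward induction:
Round 4 (the target proposes): the acquirer gets 4 if talks fail, so the target offers 4 and keeps 236.
Round 3 (the acquirer proposes): the target can get 236 next round, worth 0.46 × 236 = 108.56 now; the acquirer offers that and keeps 131.44.
Round 2 (the target proposes): the acquirer can get 131.44 next round, worth 0.46 × 131.44 = 60.4624 now, so the target offers 60.4624, keeping 179.5376.
Round 1 (the acquirer proposes): the target can get 179.5376 next round, worth 0.46 × 179.5376 = 82.587296 now; the acquirer offers that and keeps 157.412704.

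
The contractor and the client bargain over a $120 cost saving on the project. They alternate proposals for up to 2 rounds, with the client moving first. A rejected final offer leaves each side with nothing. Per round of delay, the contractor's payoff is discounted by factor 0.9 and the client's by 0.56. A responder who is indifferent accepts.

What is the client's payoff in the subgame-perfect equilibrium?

Solve by backward induction from round 2.
Round 2 (the contractor proposes): the client will accept anything ≥ 0, so the contractor offers 0 and keeps 120.
Round 1 (the client proposes): the contractor can get 120 next round, worth 0.9 × 120 = 108 now, so the client offers 108, keeping 12.

12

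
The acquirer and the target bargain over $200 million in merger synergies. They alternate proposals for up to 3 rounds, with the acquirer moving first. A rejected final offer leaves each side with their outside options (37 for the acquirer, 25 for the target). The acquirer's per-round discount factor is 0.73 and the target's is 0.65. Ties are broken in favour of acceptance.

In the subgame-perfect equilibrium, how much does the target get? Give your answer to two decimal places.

46.96

Solve by backward induction from round 3.
Round 3 (the acquirer proposes): the target gets 25 if talks fail, so the acquirer offers 25 and keeps 175.
Round 2 (the target proposes): the acquirer can get 175 next round, worth 0.73 × 175 = 127.75 now. The target offers 127.75 and keeps 200 − 127.75 = 72.25.
Round 1 (the acquirer proposes): the target can get 72.25 next round, worth 0.65 × 72.25 = 46.9625 now. The acquirer offers 46.9625 and keeps 200 − 46.9625 = 153.0375.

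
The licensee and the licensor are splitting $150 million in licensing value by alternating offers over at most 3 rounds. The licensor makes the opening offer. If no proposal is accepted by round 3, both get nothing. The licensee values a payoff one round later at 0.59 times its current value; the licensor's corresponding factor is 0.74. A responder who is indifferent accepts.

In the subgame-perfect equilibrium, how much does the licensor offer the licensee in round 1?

Solve by backward induction from round 3.
Round 3 (the licensor proposes): the licensee will accept anything ≥ 0, so the licensor offers 0 and keeps 150.
Round 2 (the licensee proposes): the licensor can get 150 next round, worth 0.74 × 150 = 111 now; the licensee offers that and keeps 39.
Round 1 (the licensor proposes): the licensee can get 39 next round, worth 0.59 × 39 = 23.01 now, so the licensor offers 23.01, keeping 126.99.

23.01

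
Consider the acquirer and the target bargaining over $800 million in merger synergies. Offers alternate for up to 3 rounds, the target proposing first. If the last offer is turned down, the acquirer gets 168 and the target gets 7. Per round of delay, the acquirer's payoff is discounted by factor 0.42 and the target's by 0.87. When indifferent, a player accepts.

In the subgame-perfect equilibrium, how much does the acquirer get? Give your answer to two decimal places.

105.07

Work backward from the last round.
Round 3 (the target proposes): the acquirer gets 168 if talks fail, so the target offers 168 and keeps 632.
Round 2 (the acquirer proposes): the target can get 632 next round, worth 0.87 × 632 = 549.84 now; the acquirer offers that and keeps 250.16.
Round 1 (the target proposes): the acquirer can get 250.16 next round, worth 0.42 × 250.16 = 105.0672 now. The target offers 105.0672 and keeps 800 − 105.0672 = 694.9328.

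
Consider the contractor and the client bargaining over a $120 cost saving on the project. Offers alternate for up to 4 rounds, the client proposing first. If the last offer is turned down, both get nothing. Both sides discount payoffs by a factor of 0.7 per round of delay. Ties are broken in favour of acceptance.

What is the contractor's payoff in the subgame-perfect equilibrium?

Round 4 (the contractor proposes): the client will accept anything ≥ 0, so the contractor offers 0 and keeps 120.
Round 3 (the client proposes): the contractor can get 120 next round, worth 0.7 × 120 = 84 now, so the client offers 84, keeping 36.
Round 2 (the contractor proposes): the client can get 36 next round, worth 0.7 × 36 = 25.2 now; the contractor offers that and keeps 94.8.
Round 1 (the client proposes): the contractor can get 94.8 next round, worth 0.7 × 94.8 = 66.36 now, so the client offers 66.36, keeping 53.64.

66.36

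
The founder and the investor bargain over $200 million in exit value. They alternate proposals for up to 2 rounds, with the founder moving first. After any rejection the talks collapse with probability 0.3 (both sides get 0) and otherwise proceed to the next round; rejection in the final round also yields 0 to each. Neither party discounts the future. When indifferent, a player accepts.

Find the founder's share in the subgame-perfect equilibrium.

Round 2 (the investor proposes): rejection yields 0 for the founder; the investor offers 0 and keeps 200.
Round 1 (the founder proposes): rejecting gives the investor an expected 0.7 × 200 = 140. The founder offers 140 and keeps 200 − 140 = 60.

60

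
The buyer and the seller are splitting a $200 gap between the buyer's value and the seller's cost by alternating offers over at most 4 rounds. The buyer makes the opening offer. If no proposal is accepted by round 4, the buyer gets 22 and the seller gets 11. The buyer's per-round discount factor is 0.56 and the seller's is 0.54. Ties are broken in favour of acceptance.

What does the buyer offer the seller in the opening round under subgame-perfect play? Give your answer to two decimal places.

Work backward from the last round.
Round 4 (the seller proposes): the buyer gets 22 if talks fail, so the seller offers 22 and keeps 178.
Round 3 (the buyer proposes): the seller can get 178 next round, worth 0.54 × 178 = 96.12 now; the buyer offers that and keeps 103.88.
Round 2 (the seller proposes): the buyer can get 103.88 next round, worth 0.56 × 103.88 = 58.1728 now; the seller offers that and keeps 141.8272.
Round 1 (the buyer proposes): the seller can get 141.8272 next round, worth 0.54 × 141.8272 = 76.586688 now; the buyer offers that and keeps 123.413312.

76.59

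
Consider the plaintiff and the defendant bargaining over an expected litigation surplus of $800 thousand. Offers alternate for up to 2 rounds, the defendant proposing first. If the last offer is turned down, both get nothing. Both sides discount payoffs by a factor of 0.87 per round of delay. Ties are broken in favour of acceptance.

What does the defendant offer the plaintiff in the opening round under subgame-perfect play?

696

Round 2 (the plaintiff proposes): the defendant will accept anything ≥ 0, so the plaintiff offers 0 and keeps 800.
Round 1 (the defendant proposes): the plaintiff can get 800 next round, worth 0.87 × 800 = 696 now; the defendant offers that and keeps 104.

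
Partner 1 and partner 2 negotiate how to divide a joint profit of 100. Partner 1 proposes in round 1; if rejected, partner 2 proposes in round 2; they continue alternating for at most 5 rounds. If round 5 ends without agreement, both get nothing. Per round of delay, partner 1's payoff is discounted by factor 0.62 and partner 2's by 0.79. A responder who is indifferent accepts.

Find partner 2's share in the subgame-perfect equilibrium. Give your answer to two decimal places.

Round 5 (partner 1 proposes): rejection yields 0 for partner 2; partner 1 offers 0 and keeps 100.
Round 4 (partner 2 proposes): partner 1 can get 100 next round, worth 0.62 × 100 = 62 now. Partner 2 offers 62 and keeps 100 − 62 = 38.
Round 3 (partner 1 proposes): partner 2 can get 38 next round, worth 0.79 × 38 = 30.02 now; partner 1 offers that and keeps 69.98.
Round 2 (partner 2 proposes): partner 1 can get 69.98 next round, worth 0.62 × 69.98 = 43.3876 now, so partner 2 offers 43.3876, keeping 56.6124.
Round 1 (partner 1 proposes): partner 2 can get 56.6124 next round, worth 0.79 × 56.6124 = 44.723796 now, so partner 1 offers 44.723796, keeping 55.276204.

44.72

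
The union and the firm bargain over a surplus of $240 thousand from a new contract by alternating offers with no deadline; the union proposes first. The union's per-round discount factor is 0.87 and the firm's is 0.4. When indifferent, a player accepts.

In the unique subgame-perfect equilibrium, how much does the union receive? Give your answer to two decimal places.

220.86

Let x be the union's share when the union proposes and y be the firm's share when the firm proposes.
The firm accepts iff offered ≥ 0.4·y, so x = 240 − 0.4y. Symmetrically y = 240 − 0.87x.
Substituting: x = 240 − 0.4(240 − 0.87x), giving x(1 − 0.87·0.4) = 240(1 − 0.4).
So x = 240 × 0.6 / 0.652 ≈ 220.8589, and the firm receives 240 − x ≈ 19.1411.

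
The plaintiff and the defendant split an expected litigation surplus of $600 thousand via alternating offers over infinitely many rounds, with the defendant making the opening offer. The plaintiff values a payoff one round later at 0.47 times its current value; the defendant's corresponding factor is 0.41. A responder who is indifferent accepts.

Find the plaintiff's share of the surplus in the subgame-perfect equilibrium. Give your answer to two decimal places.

Let x be the defendant's share when the defendant proposes and y be the plaintiff's share when the plaintiff proposes.
The plaintiff accepts iff offered ≥ 0.47·y, so x = 600 − 0.47y. Symmetrically y = 600 − 0.41x.
Substituting: x = 600 − 0.47(600 − 0.41x), giving x(1 − 0.41·0.47) = 600(1 − 0.47).
So x = 600 × 0.53 / 0.8073 ≈ 393.9056, and the plaintiff receives 600 − x ≈ 206.0944.

206.09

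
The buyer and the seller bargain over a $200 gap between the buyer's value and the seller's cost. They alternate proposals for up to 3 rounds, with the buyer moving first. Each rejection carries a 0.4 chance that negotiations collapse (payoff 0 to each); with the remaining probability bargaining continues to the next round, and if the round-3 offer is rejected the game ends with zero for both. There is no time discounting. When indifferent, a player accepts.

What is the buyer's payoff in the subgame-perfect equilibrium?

152

Round 3 (the buyer proposes): rejection yields 0 for the seller; the buyer offers 0 and keeps 200.
Round 2 (the seller proposes): rejecting gives the buyer an expected 0.6 × 200 = 120; the seller offers that and keeps 80.
Round 1 (the buyer proposes): rejecting gives the seller an expected 0.6 × 80 = 48; the buyer offers that and keeps 152.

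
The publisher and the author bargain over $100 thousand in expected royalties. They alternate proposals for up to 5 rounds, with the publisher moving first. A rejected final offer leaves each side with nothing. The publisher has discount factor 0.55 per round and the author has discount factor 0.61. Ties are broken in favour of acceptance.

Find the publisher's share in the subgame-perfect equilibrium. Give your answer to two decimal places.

63.34

Work backward from the last round.
Round 5 (the publisher proposes): the author will accept anything ≥ 0, so the publisher offers 0 and keeps 100.
Round 4 (the author proposes): the publisher can get 100 next round, worth 0.55 × 100 = 55 now. The author offers 55 and keeps 100 − 55 = 45.
Round 3 (the publisher proposes): the author can get 45 next round, worth 0.61 × 45 = 27.45 now, so the publisher offers 27.45, keeping 72.55.
Round 2 (the author proposes): the publisher can get 72.55 next round, worth 0.55 × 72.55 = 39.9025 now; the author offers that and keeps 60.0975.
Round 1 (the publisher proposes): the author can get 60.0975 next round, worth 0.61 × 60.0975 = 36.659475 now. The publisher offers 36.659475 and keeps 100 − 36.659475 = 63.340525.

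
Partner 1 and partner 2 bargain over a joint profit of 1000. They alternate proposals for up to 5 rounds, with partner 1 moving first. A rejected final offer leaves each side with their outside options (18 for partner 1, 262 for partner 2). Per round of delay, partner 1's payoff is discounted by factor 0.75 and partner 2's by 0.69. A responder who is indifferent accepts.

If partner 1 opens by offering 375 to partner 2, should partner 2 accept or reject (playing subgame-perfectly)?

Work out partner 2's continuation value if the offer is rejected.
Round 5 (partner 1 proposes): partner 2 gets 262 if talks fail, so partner 1 offers 262 and keeps 738.
Round 4 (partner 2 proposes): partner 1 can get 738 next round, worth 0.75 × 738 = 553.5 now; partner 2 offers that and keeps 446.5.
Round 3 (partner 1 proposes): partner 2 can get 446.5 next round, worth 0.69 × 446.5 = 308.085 now; partner 1 offers that and keeps 691.915.
Round 2 (partner 2 proposes): partner 1 can get 691.915 next round, worth 0.75 × 691.915 = 518.93625 now; partner 2 offers that and keeps 481.06375.
So by rejecting in round 1, partner 2 gets 481.06375 next round, worth 0.69 × 481.06375 = 331.9339875 now.
Offer 375 ≥ 331.9339875, so partner 2 accepts.

Accept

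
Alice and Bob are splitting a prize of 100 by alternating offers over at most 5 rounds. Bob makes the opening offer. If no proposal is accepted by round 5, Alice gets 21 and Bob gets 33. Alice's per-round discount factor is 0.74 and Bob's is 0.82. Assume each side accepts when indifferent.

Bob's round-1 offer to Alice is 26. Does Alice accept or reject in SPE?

Round 5 (Bob proposes): Alice gets 21 if talks fail, so Bob offers 21 and keeps 79.
Round 4 (Alice proposes): Bob can get 79 next round, worth 0.82 × 79 = 64.78 now. Alice offers 64.78 and keeps 100 − 64.78 = 35.22.
Round 3 (Bob proposes): Alice can get 35.22 next round, worth 0.74 × 35.22 = 26.0628 now. Bob offers 26.0628 and keeps 100 − 26.0628 = 73.9372.
Round 2 (Alice proposes): Bob can get 73.9372 next round, worth 0.82 × 73.9372 = 60.628504 now, so Alice offers 60.628504, keeping 39.371496.
So by rejecting in round 1, Alice gets 39.371496 next round, worth 0.74 × 39.371496 = 29.13490704 now.
Offer 26 < 29.13490704, so Alice rejects.

Reject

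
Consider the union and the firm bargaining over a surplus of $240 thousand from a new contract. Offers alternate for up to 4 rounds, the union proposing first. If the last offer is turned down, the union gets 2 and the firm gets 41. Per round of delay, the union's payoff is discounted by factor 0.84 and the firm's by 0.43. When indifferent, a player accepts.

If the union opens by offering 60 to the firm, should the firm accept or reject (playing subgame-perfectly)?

Work out the firm's continuation value if the offer is rejected.
Round 4 (the firm proposes): the union gets 2 if talks fail, so the firm offers 2 and keeps 238.
Round 3 (the union proposes): the firm can get 238 next round, worth 0.43 × 238 = 102.34 now; the union offers that and keeps 137.66.
Round 2 (the firm proposes): the union can get 137.66 next round, worth 0.84 × 137.66 = 115.6344 now, so the firm offers 115.6344, keeping 124.3656.
So by rejecting in round 1, the firm gets 124.3656 next round, worth 0.43 × 124.3656 = 53.477208 now.
Offer 60 ≥ 53.477208, so the firm accepts.

Accept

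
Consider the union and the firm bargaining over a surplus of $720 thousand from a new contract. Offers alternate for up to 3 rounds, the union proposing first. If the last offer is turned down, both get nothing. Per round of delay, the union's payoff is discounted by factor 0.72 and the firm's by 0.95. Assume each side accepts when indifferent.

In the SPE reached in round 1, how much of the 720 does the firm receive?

Round 3 (the union proposes): rejection yields 0 for the firm; the union offers 0 and keeps 720.
Round 2 (the firm proposes): the union can get 720 next round, worth 0.72 × 720 = 518.4 now. The firm offers 518.4 and keeps 720 − 518.4 = 201.6.
Round 1 (the union proposes): the firm can get 201.6 next round, worth 0.95 × 201.6 = 191.52 now. The union offers 191.52 and keeps 720 − 191.52 = 528.48.

191.52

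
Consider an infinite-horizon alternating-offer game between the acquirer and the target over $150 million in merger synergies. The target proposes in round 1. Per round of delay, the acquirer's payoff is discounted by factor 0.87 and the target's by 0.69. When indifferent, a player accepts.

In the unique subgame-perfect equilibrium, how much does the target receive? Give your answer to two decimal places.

Let x be the target's share when the target proposes and y be the acquirer's share when the acquirer proposes.
The acquirer accepts iff offered ≥ 0.87·y, so x = 150 − 0.87y. Symmetrically y = 150 − 0.69x.
Substituting: x = 150 − 0.87(150 − 0.69x), giving x(1 − 0.69·0.87) = 150(1 − 0.87).
So x = 150 × 0.13 / 0.3997 ≈ 48.7866, and the acquirer receives 150 − x ≈ 101.2134.

48.79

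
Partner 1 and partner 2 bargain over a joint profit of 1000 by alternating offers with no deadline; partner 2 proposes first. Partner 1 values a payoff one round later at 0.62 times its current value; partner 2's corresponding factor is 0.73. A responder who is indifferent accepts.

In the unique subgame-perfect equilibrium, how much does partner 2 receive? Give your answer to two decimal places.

Let x be partner 2's share when partner 2 proposes and y be partner 1's share when partner 1 proposes.
Partner 1 accepts iff offered ≥ 0.62·y, so x = 1000 − 0.62y. Symmetrically y = 1000 − 0.73x.
Substituting: x = 1000 − 0.62(1000 − 0.73x), giving x(1 − 0.73·0.62) = 1000(1 − 0.62).
So x = 1000 × 0.38 / 0.5474 ≈ 694.1907, and partner 1 receives 1000 − x ≈ 305.8093.

694.19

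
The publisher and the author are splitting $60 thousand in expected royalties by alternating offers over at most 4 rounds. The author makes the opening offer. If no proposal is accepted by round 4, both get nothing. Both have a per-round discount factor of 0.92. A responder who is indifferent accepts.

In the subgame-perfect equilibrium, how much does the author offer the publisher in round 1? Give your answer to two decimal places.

Work backward from the last round.
Round 4 (the publisher proposes): rejection yields 0 for the author; the publisher offers 0 and keeps 60.
Round 3 (the author proposes): the publisher can get 60 next round, worth 0.92 × 60 = 55.2 now. The author offers 55.2 and keeps 60 − 55.2 = 4.8.
Round 2 (the publisher proposes): the author can get 4.8 next round, worth 0.92 × 4.8 = 4.416 now. The publisher offers 4.416 and keeps 60 − 4.416 = 55.584.
Round 1 (the author proposes): the publisher can get 55.584 next round, worth 0.92 × 55.584 = 51.13728 now, so the author offers 51.13728, keeping 8.86272.

51.14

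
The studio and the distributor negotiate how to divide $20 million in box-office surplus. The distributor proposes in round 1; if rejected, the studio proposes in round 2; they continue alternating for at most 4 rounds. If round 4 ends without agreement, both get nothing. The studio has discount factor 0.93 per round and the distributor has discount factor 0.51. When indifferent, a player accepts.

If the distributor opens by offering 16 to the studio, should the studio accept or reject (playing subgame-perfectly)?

Work out the studio's continuation value if the offer is rejected.
Round 4 (the studio proposes): the distributor will accept anything ≥ 0, so the studio offers 0 and keeps 20.
Round 3 (the distributor proposes): the studio can get 20 next round, worth 0.93 × 20 = 18.6 now. The distributor offers 18.6 and keeps 20 − 18.6 = 1.4.
Round 2 (the studio proposes): the distributor can get 1.4 next round, worth 0.51 × 1.4 = 0.714 now; the studio offers that and keeps 19.286.
So by rejecting in round 1, the studio gets 19.286 next round, worth 0.93 × 19.286 = 17.93598 now.
Offer 16 < 17.93598, so the studio rejects.

Reject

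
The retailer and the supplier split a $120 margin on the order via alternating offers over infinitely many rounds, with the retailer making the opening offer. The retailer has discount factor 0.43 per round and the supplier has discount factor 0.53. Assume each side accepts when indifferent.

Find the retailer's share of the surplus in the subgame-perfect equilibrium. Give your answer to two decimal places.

73.05

Let x be the retailer's share when the retailer proposes and y be the supplier's share when the supplier proposes.
The supplier accepts iff offered ≥ 0.53·y, so x = 120 − 0.53y. Symmetrically y = 120 − 0.43x.
Substituting: x = 120 − 0.53(120 − 0.43x), giving x(1 − 0.43·0.53) = 120(1 − 0.53).
So x = 120 × 0.47 / 0.7721 ≈ 73.0475, and the supplier receives 120 − x ≈ 46.9525.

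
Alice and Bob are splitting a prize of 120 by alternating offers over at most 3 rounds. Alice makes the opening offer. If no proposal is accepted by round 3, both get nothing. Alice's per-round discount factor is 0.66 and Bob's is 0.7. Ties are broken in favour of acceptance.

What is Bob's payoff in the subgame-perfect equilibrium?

Round 3 (Alice proposes): rejection yields 0 for Bob; Alice offers 0 and keeps 120.
Round 2 (Bob proposes): Alice can get 120 next round, worth 0.66 × 120 = 79.2 now; Bob offers that and keeps 40.8.
Round 1 (Alice proposes): Bob can get 40.8 next round, worth 0.7 × 40.8 = 28.56 now. Alice offers 28.56 and keeps 120 − 28.56 = 91.44.

28.56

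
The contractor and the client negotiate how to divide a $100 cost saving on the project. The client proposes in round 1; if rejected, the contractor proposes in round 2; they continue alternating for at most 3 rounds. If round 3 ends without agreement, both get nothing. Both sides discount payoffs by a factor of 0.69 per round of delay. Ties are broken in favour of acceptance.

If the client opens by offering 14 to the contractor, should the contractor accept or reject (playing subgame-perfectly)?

Reject

Round 3 (the client proposes): rejection yields 0 for the contractor; the client offers 0 and keeps 100.
Round 2 (the contractor proposes): the client can get 100 next round, worth 0.69 × 100 = 69 now. The contractor offers 69 and keeps 100 − 69 = 31.
So by rejecting in round 1, the contractor gets 31 next round, worth 0.69 × 31 = 21.39 now.
Offer 14 < 21.39, so the contractor rejects.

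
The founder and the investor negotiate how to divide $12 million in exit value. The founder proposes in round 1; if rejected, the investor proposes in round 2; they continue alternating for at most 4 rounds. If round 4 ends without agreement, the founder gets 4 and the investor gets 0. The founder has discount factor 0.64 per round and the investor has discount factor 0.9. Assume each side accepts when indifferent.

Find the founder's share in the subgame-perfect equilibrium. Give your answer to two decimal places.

Round 4 (the investor proposes): the founder gets 4 if talks fail, so the investor offers 4 and keeps 8.
Round 3 (the founder proposes): the investor can get 8 next round, worth 0.9 × 8 = 7.2 now, so the founder offers 7.2, keeping 4.8.
Round 2 (the investor proposes): the founder can get 4.8 next round, worth 0.64 × 4.8 = 3.072 now. The investor offers 3.072 and keeps 12 − 3.072 = 8.928.
Round 1 (the founder proposes): the investor can get 8.928 next round, worth 0.9 × 8.928 = 8.0352 now. The founder offers 8.0352 and keeps 12 − 8.0352 = 3.9648.

3.96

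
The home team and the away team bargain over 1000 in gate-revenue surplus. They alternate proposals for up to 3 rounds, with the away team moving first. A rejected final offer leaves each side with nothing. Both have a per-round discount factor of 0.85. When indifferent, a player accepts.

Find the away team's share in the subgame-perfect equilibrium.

872.5

Round 3 (the away team proposes): the home team will accept anything ≥ 0, so the away team offers 0 and keeps 1000.
Round 2 (the home team proposes): the away team can get 1000 next round, worth 0.85 × 1000 = 850 now. The home team offers 850 and keeps 1000 − 850 = 150.
Round 1 (the away team proposes): the home team can get 150 next round, worth 0.85 × 150 = 127.5 now; the away team offers that and keeps 872.5.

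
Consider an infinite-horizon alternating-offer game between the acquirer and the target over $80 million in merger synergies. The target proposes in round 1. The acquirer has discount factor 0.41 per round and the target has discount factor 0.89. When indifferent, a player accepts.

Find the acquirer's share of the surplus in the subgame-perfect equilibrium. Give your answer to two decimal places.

Let x be the target's share when the target proposes and y be the acquirer's share when the acquirer proposes.
The acquirer accepts iff offered ≥ 0.41·y, so x = 80 − 0.41y. Symmetrically y = 80 − 0.89x.
Substituting: x = 80 − 0.41(80 − 0.89x), giving x(1 − 0.89·0.41) = 80(1 − 0.41).
So x = 80 × 0.59 / 0.6351 ≈ 74.3190, and the acquirer receives 80 − x ≈ 5.6810.

5.68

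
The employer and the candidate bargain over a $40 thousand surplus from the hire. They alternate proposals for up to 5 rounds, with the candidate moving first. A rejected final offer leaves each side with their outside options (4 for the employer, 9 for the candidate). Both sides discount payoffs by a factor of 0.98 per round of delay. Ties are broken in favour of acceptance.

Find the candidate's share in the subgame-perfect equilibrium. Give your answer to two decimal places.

By backward induction:
Round 5 (the candidate proposes): the employer gets 4 if talks fail, so the candidate offers 4 and keeps 36.
Round 4 (the employer proposes): the candidate can get 36 next round, worth 0.98 × 36 = 35.28 now, so the employer offers 35.28, keeping 4.72.
Round 3 (the candidate proposes): the employer can get 4.72 next round, worth 0.98 × 4.72 = 4.6256 now. The candidate offers 4.6256 and keeps 40 − 4.6256 = 35.3744.
Round 2 (the employer proposes): the candidate can get 35.3744 next round, worth 0.98 × 35.3744 = 34.666912 now, so the employer offers 34.666912, keeping 5.333088.
Round 1 (the candidate proposes): the employer can get 5.333088 next round, worth 0.98 × 5.333088 = 5.22642624 now; the candidate offers that and keeps 34.77357376.

34.77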